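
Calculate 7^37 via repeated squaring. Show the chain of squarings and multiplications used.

Computing 7^37 by squaring (build up from 7^1; each line after the first costs one multiplication):

7^1 = 7
7^2 = (7^1)^2 = 7^2 = 49
7^4 = (7^2)^2 = 49^2 = 2401
7^8 = (7^4)^2 = 2401^2 = 5764801
7^9 = 7 * 7^8 = 7 * 5764801 = 40353607
7^18 = (7^9)^2 = 40353607^2 = 1628413597910449
7^36 = (7^18)^2 = 1628413597910449^2 = 2651730845859653471779023381601
7^37 = 7 * 7^36 = 7 * 2651730845859653471779023381601 = 18562115921017574302453163671207

Result: 18562115921017574302453163671207
Multiplications needed: 7 (7 lines after 7^1)

7^37 = 18562115921017574302453163671207. Using exponentiation by squaring, this requires 7 multiplications. The key idea: if the exponent is even, square the half-power; if odd, multiply by the base once.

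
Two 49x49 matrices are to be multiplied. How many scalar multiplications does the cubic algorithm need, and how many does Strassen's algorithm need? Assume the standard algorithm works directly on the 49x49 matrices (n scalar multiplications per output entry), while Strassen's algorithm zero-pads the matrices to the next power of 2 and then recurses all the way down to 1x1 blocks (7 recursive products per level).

Matrix multiplication for 49x49 matrices:

Strassen's algorithm requires power-of-2 dimensions. Pad 49x49 to 64x64 (next power of 2).

Standard algorithm: 49^3 = 117649 multiplications
Strassen's algorithm: 7^(log2(64)) = 7^6 = 117649 multiplications
Savings: 117649 - 117649 = 0 multiplications

Standard: 117649 multiplications (49^3). Strassen: 117649 multiplications (7^6, after padding to 64x64). Strassen reduces 8 recursive multiplications to 7 at each level.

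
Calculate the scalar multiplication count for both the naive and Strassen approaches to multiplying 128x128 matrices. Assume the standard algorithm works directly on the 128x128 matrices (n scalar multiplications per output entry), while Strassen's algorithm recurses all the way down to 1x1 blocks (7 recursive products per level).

Matrix multiplication for 128x128 matrices:

Standard algorithm: 128^3 = 2097152 multiplications
Strassen's algorithm: 7^(log2(128)) = 7^7 = 823543 multiplications
Savings: 2097152 - 823543 = 1273609 multiplications

Standard: 2097152 multiplications (128^3). Strassen: 823543 multiplications (7^7). Strassen reduces 8 recursive multiplications to 7 at each level.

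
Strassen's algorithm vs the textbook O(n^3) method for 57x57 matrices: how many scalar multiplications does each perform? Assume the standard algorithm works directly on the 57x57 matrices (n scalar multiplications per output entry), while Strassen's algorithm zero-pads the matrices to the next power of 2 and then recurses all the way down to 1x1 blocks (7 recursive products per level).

Matrix multiplication for 57x57 matrices:

Strassen's algorithm requires power-of-2 dimensions. Pad 57x57 to 64x64 (next power of 2).

Standard algorithm: 57^3 = 185193 multiplications
Strassen's algorithm: 7^(log2(64)) = 7^6 = 117649 multiplications
Savings: 185193 - 117649 = 67544 multiplications

Standard: 185193 multiplications (57^3). Strassen: 117649 multiplications (7^6, after padding to 64x64). Strassen reduces 8 recursive multiplications to 7 at each level.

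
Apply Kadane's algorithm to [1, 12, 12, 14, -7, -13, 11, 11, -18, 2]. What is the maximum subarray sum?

Using Kadane's algorithm on [1, 12, 12, 14, -7, -13, 11, 11, -18, 2]:

Scanning through the array:
Position 1 (value 12): max_ending_here = 13, max_so_far = 13
Position 2 (value 12): max_ending_here = 25, max_so_far = 25
Position 3 (value 14): max_ending_here = 39, max_so_far = 39
Position 4 (value -7): max_ending_here = 32, max_so_far = 39
Position 5 (value -13): max_ending_here = 19, max_so_far = 39
Position 6 (value 11): max_ending_here = 30, max_so_far = 39
Position 7 (value 11): max_ending_here = 41, max_so_far = 41
Position 8 (value -18): max_ending_here = 23, max_so_far = 41
Position 9 (value 2): max_ending_here = 25, max_so_far = 41

Maximum subarray: [1, 12, 12, 14, -7, -13, 11, 11]
Maximum sum: 41

The maximum subarray is [1, 12, 12, 14, -7, -13, 11, 11] with sum 41. This subarray runs from index 0 to index 7.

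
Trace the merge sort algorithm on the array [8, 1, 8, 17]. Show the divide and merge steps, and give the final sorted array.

Merge sort trace:

Split: [8, 1, 8, 17] -> [8, 1] and [8, 17]
  Split: [8, 1] -> [8] and [1]
  Merge: [8] + [1] -> [1, 8]
  Split: [8, 17] -> [8] and [17]
  Merge: [8] + [17] -> [8, 17]
Merge: [1, 8] + [8, 17] -> [1, 8, 8, 17]

Final sorted array: [1, 8, 8, 17]

The merge sort proceeds by recursively splitting the array and merging sorted halves.
After all merges, the sorted array is [1, 8, 8, 17].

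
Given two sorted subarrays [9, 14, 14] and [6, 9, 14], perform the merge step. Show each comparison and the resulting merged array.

Merging process:

Compare 9 vs 6: take 6 from right. Merged: [6]
Compare 9 vs 9: take 9 from left. Merged: [6, 9]
Compare 14 vs 9: take 9 from right. Merged: [6, 9, 9]
Compare 14 vs 14: take 14 from left. Merged: [6, 9, 9, 14]
Compare 14 vs 14: take 14 from left. Merged: [6, 9, 9, 14, 14]
Append remaining from right: [14]. Merged: [6, 9, 9, 14, 14, 14]

Final merged array: [6, 9, 9, 14, 14, 14]
Total comparisons: 5

The merged array is [6, 9, 9, 14, 14, 14], requiring 5 comparisons. The merge step runs in O(n) time where n is the total number of elements.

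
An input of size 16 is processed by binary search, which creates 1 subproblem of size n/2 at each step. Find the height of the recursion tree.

For divide and conquer with division factor 2:

Problem sizes at each level:
Level 0: 16
Level 1: 8
Level 2: 4
Level 3: 2
Level 4: 1

The root is level 0 and the size-1 base case is level 4 (the tree spans levels 0 through 4, i.e. 5 levels counting the root), so the depth is the number of divisions: log_2(16) = 4

The recursion tree depth is log_2(16) = 4. At each level, the problem size is divided by 2, so it takes 4 divisions to reduce to a base case of size 1. The algorithm makes 1 recursive call at each level.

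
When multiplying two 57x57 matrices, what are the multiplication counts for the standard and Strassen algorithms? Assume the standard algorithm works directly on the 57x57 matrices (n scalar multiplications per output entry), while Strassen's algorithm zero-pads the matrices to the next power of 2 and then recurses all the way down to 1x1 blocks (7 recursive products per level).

Matrix multiplication for 57x57 matrices:

Strassen's algorithm requires power-of-2 dimensions. Pad 57x57 to 64x64 (next power of 2).

Standard algorithm: 57^3 = 185193 multiplications
Strassen's algorithm: 7^(log2(64)) = 7^6 = 117649 multiplications
Savings: 185193 - 117649 = 67544 multiplications

Standard: 185193 multiplications (57^3). Strassen: 117649 multiplications (7^6, after padding to 64x64). Strassen reduces 8 recursive multiplications to 7 at each level.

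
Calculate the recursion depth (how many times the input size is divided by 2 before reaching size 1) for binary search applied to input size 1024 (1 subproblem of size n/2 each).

For divide and conquer with division factor 2:

Problem sizes at each level:
Level 0: 1024
Level 1: 512
Level 2: 256
Level 3: 128
Level 4: 64
Level 5: 32
Level 6: 16
Level 7: 8
Level 8: 4
Level 9: 2
Level 10: 1

The root is level 0 and the size-1 base case is level 10 (the tree spans levels 0 through 10, i.e. 11 levels counting the root), so the depth is the number of divisions: log_2(1024) = 10

The recursion tree depth is log_2(1024) = 10. At each level, the problem size is divided by 2, so it takes 10 divisions to reduce to a base case of size 1. The algorithm makes 1 recursive call at each level.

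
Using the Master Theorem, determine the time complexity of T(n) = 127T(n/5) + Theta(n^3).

Master Theorem for T(n) = 127T(n/5) + O(n^3):

a = 127, b = 5, c = 3
log_b(a) = log_5(127) = 3.0099

Case 1: c = 3 < log_5(127) = 3.0099
T(n) = O(n^(log_5 127))

For T(n) = 127T(n/5) + O(n^3): log_5(127) = 3.0099. This is Case 1 of the Master Theorem (c < log_b(a), work dominated by leaves), giving O(n^(log_5 127)).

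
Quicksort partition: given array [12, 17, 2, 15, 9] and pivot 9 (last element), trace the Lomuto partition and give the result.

Lomuto partition with pivot = 9:

Initial array: [12, 17, 2, 15, 9]

arr[0]=12 > 9: no swap
arr[1]=17 > 9: no swap
arr[2]=2 <= 9: swap with position 0, array becomes [2, 17, 12, 15, 9]
arr[3]=15 > 9: no swap

Place pivot at position 1: [2, 9, 12, 15, 17]
Pivot position: 1

After partitioning with pivot 9, the array becomes [2, 9, 12, 15, 17]. The pivot is placed at index 1. All elements to the left of the pivot are <= 9, and all elements to the right are > 9.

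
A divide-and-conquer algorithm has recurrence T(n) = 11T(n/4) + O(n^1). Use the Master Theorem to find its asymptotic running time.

Master Theorem for T(n) = 11T(n/4) + O(n^1):

a = 11, b = 4, c = 1
log_b(a) = log_4(11) = 1.7297

Case 1: c = 1 < log_4(11) = 1.7297
T(n) = O(n^(log_4 11))

For T(n) = 11T(n/4) + O(n^1): log_4(11) = 1.7297. This is Case 1 of the Master Theorem (c < log_b(a), work dominated by leaves), giving O(n^(log_4 11)).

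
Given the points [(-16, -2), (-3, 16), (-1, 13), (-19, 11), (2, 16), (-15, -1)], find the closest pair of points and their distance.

Computing all pairwise distances among 6 points:

d((-16, -2), (-3, 16)) = 22.2036
d((-16, -2), (-1, 13)) = 21.2132
d((-16, -2), (-19, 11)) = 13.3417
d((-16, -2), (2, 16)) = 25.4558
d((-16, -2), (-15, -1)) = 1.4142 <-- minimum
d((-3, 16), (-1, 13)) = 3.6056
d((-3, 16), (-19, 11)) = 16.7631
d((-3, 16), (2, 16)) = 5.0
d((-3, 16), (-15, -1)) = 20.8087
d((-1, 13), (-19, 11)) = 18.1108
d((-1, 13), (2, 16)) = 4.2426
d((-1, 13), (-15, -1)) = 19.799
d((-19, 11), (2, 16)) = 21.587
d((-19, 11), (-15, -1)) = 12.6491
d((2, 16), (-15, -1)) = 24.0416

Closest pair: (-16, -2) and (-15, -1) with distance 1.4142

The closest pair is (-16, -2) and (-15, -1) with Euclidean distance 1.4142. For 6 points, brute-force pairwise comparison is shown above. For large n, the divide-and-conquer algorithm (sort by x, recurse on halves, check the dividing strip) achieves O(n log n).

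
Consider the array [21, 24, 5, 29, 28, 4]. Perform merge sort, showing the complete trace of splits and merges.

Merge sort trace:

Split: [21, 24, 5, 29, 28, 4] -> [21, 24, 5] and [29, 28, 4]
  Split: [21, 24, 5] -> [21] and [24, 5]
    Split: [24, 5] -> [24] and [5]
    Merge: [24] + [5] -> [5, 24]
  Merge: [21] + [5, 24] -> [5, 21, 24]
  Split: [29, 28, 4] -> [29] and [28, 4]
    Split: [28, 4] -> [28] and [4]
    Merge: [28] + [4] -> [4, 28]
  Merge: [29] + [4, 28] -> [4, 28, 29]
Merge: [5, 21, 24] + [4, 28, 29] -> [4, 5, 21, 24, 28, 29]

Final sorted array: [4, 5, 21, 24, 28, 29]

The merge sort proceeds by recursively splitting the array and merging sorted halves.
After all merges, the sorted array is [4, 5, 21, 24, 28, 29].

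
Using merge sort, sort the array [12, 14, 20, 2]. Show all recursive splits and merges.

Merge sort trace:

Split: [12, 14, 20, 2] -> [12, 14] and [20, 2]
  Split: [12, 14] -> [12] and [14]
  Merge: [12] + [14] -> [12, 14]
  Split: [20, 2] -> [20] and [2]
  Merge: [20] + [2] -> [2, 20]
Merge: [12, 14] + [2, 20] -> [2, 12, 14, 20]

Final sorted array: [2, 12, 14, 20]

The merge sort proceeds by recursively splitting the array and merging sorted halves.
After all merges, the sorted array is [2, 12, 14, 20].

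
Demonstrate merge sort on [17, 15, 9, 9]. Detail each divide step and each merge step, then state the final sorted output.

Merge sort trace:

Split: [17, 15, 9, 9] -> [17, 15] and [9, 9]
  Split: [17, 15] -> [17] and [15]
  Merge: [17] + [15] -> [15, 17]
  Split: [9, 9] -> [9] and [9]
  Merge: [9] + [9] -> [9, 9]
Merge: [15, 17] + [9, 9] -> [9, 9, 15, 17]

Final sorted array: [9, 9, 15, 17]

The merge sort proceeds by recursively splitting the array and merging sorted halves.
After all merges, the sorted array is [9, 9, 15, 17].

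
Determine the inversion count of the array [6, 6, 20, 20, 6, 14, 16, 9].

Finding inversions in [6, 6, 20, 20, 6, 14, 16, 9]:

(2, 4): arr[2]=20 > arr[4]=6
(2, 5): arr[2]=20 > arr[5]=14
(2, 6): arr[2]=20 > arr[6]=16
(2, 7): arr[2]=20 > arr[7]=9
(3, 4): arr[3]=20 > arr[4]=6
(3, 5): arr[3]=20 > arr[5]=14
(3, 6): arr[3]=20 > arr[6]=16
(3, 7): arr[3]=20 > arr[7]=9
(5, 7): arr[5]=14 > arr[7]=9
(6, 7): arr[6]=16 > arr[7]=9

Total inversions: 10

The array has 10 inversion(s): (2,4), (2,5), (2,6), (2,7), (3,4), (3,5), (3,6), (3,7), (5,7), (6,7). Each pair (i,j) satisfies i < j and arr[i] > arr[j].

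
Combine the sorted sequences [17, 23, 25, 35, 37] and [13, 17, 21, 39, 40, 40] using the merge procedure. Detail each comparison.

Merging process:

Compare 17 vs 13: take 13 from right. Merged: [13]
Compare 17 vs 17: take 17 from left. Merged: [13, 17]
Compare 23 vs 17: take 17 from right. Merged: [13, 17, 17]
Compare 23 vs 21: take 21 from right. Merged: [13, 17, 17, 21]
Compare 23 vs 39: take 23 from left. Merged: [13, 17, 17, 21, 23]
Compare 25 vs 39: take 25 from left. Merged: [13, 17, 17, 21, 23, 25]
Compare 35 vs 39: take 35 from left. Merged: [13, 17, 17, 21, 23, 25, 35]
Compare 37 vs 39: take 37 from left. Merged: [13, 17, 17, 21, 23, 25, 35, 37]
Append remaining from right: [39, 40, 40]. Merged: [13, 17, 17, 21, 23, 25, 35, 37, 39, 40, 40]

Final merged array: [13, 17, 17, 21, 23, 25, 35, 37, 39, 40, 40]
Total comparisons: 8

The merged array is [13, 17, 17, 21, 23, 25, 35, 37, 39, 40, 40], requiring 8 comparisons. The merge step runs in O(n) time where n is the total number of elements.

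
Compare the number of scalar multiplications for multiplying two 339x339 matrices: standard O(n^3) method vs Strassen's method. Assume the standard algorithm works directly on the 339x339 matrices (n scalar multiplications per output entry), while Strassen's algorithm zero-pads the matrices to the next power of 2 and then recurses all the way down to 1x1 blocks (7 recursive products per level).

Matrix multiplication for 339x339 matrices:

Strassen's algorithm requires power-of-2 dimensions. Pad 339x339 to 512x512 (next power of 2).

Standard algorithm: 339^3 = 38958219 multiplications
Strassen's algorithm: 7^(log2(512)) = 7^9 = 40353607 multiplications
Difference: 38958219 - 40353607 = -1395388 (Strassen uses MORE here due to padding overhead — for small or just-over-power-of-2 n, padding can outweigh the per-level savings)

Standard: 38958219 multiplications (339^3). Strassen: 40353607 multiplications (7^9, after padding to 512x512). Strassen reduces 8 recursive multiplications to 7 at each level.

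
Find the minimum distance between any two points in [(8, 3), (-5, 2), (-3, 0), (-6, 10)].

Computing all pairwise distances among 4 points:

d((8, 3), (-5, 2)) = 13.0384
d((8, 3), (-3, 0)) = 11.4018
d((8, 3), (-6, 10)) = 15.6525
d((-5, 2), (-3, 0)) = 2.8284 <-- minimum
d((-5, 2), (-6, 10)) = 8.0623
d((-3, 0), (-6, 10)) = 10.4403

Closest pair: (-5, 2) and (-3, 0) with distance 2.8284

The closest pair is (-5, 2) and (-3, 0) with Euclidean distance 2.8284. For 4 points, brute-force pairwise comparison is shown above. For large n, the divide-and-conquer algorithm (sort by x, recurse on halves, check the dividing strip) achieves O(n log n).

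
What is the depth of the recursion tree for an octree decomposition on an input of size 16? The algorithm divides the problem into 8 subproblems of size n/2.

For divide and conquer with division factor 2:

Problem sizes at each level:
Level 0: 16
Level 1: 8
Level 2: 4
Level 3: 2
Level 4: 1

The root is level 0 and the size-1 base case is level 4 (the tree spans levels 0 through 4, i.e. 5 levels counting the root), so the depth is the number of divisions: log_2(16) = 4

The recursion tree depth is log_2(16) = 4. At each level, the problem size is divided by 2, so it takes 4 divisions to reduce to a base case of size 1. The algorithm makes 8 recursive calls at each level.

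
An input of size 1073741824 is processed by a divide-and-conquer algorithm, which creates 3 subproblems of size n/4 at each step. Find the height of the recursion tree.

For divide and conquer with division factor 4:

Problem sizes at each level:
Level 0: 1073741824
Level 1: 268435456
Level 2: 67108864
Level 3: 16777216
Level 4: 4194304
Level 5: 1048576
Level 6: 262144
Level 7: 65536
Level 8: 16384
Level 9: 4096
Level 10: 1024
Level 11: 256
Level 12: 64
Level 13: 16
Level 14: 4
Level 15: 1

The root is level 0 and the size-1 base case is level 15 (the tree spans levels 0 through 15, i.e. 16 levels counting the root), so the depth is the number of divisions: log_4(1073741824) = 15

The recursion tree depth is log_4(1073741824) = 15. At each level, the problem size is divided by 4, so it takes 15 divisions to reduce to a base case of size 1. The algorithm makes 3 recursive calls at each level.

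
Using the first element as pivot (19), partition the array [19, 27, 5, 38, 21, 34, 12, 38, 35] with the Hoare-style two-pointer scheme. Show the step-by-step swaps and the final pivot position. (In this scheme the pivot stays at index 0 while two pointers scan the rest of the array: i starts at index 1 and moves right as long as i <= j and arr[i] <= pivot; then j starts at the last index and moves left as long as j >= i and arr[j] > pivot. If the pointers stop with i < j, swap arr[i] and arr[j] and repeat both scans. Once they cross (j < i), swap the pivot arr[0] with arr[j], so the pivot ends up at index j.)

Hoare-style two-pointer partition with pivot = 19:

Initial array: [19, 27, 5, 38, 21, 34, 12, 38, 35]

Pointers start at i = 1, j = 8.
i stops at index 1 (arr[1]=27 > 19), j stops at index 6 (arr[6]=12 <= 19): swap arr[1] and arr[6], array becomes [19, 12, 5, 38, 21, 34, 27, 38, 35]
i ends at 3, j ends at 2: the pointers have crossed (j < i), so scanning stops.

Swap pivot arr[0] with arr[2] to place pivot at position 2: [5, 12, 19, 38, 21, 34, 27, 38, 35]
Pivot position: 2

After partitioning with pivot 19, the array becomes [5, 12, 19, 38, 21, 34, 27, 38, 35]. The pivot is placed at index 2. All elements to the left of the pivot are <= 19, and all elements to the right are > 19.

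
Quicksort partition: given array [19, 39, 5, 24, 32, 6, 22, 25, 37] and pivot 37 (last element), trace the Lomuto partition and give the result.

Lomuto partition with pivot = 37:

Initial array: [19, 39, 5, 24, 32, 6, 22, 25, 37]

arr[0]=19 <= 37: swap with position 0, array becomes [19, 39, 5, 24, 32, 6, 22, 25, 37]
arr[1]=39 > 37: no swap
arr[2]=5 <= 37: swap with position 1, array becomes [19, 5, 39, 24, 32, 6, 22, 25, 37]
arr[3]=24 <= 37: swap with position 2, array becomes [19, 5, 24, 39, 32, 6, 22, 25, 37]
arr[4]=32 <= 37: swap with position 3, array becomes [19, 5, 24, 32, 39, 6, 22, 25, 37]
arr[5]=6 <= 37: swap with position 4, array becomes [19, 5, 24, 32, 6, 39, 22, 25, 37]
arr[6]=22 <= 37: swap with position 5, array becomes [19, 5, 24, 32, 6, 22, 39, 25, 37]
arr[7]=25 <= 37: swap with position 6, array becomes [19, 5, 24, 32, 6, 22, 25, 39, 37]

Place pivot at position 7: [19, 5, 24, 32, 6, 22, 25, 37, 39]
Pivot position: 7

After partitioning with pivot 37, the array becomes [19, 5, 24, 32, 6, 22, 25, 37, 39]. The pivot is placed at index 7. All elements to the left of the pivot are <= 37, and all elements to the right are > 37.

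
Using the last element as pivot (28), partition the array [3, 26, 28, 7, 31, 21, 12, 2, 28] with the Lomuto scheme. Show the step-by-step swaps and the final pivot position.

Lomuto partition with pivot = 28:

Initial array: [3, 26, 28, 7, 31, 21, 12, 2, 28]

arr[0]=3 <= 28: swap with position 0, array becomes [3, 26, 28, 7, 31, 21, 12, 2, 28]
arr[1]=26 <= 28: swap with position 1, array becomes [3, 26, 28, 7, 31, 21, 12, 2, 28]
arr[2]=28 <= 28: swap with position 2, array becomes [3, 26, 28, 7, 31, 21, 12, 2, 28]
arr[3]=7 <= 28: swap with position 3, array becomes [3, 26, 28, 7, 31, 21, 12, 2, 28]
arr[4]=31 > 28: no swap
arr[5]=21 <= 28: swap with position 4, array becomes [3, 26, 28, 7, 21, 31, 12, 2, 28]
arr[6]=12 <= 28: swap with position 5, array becomes [3, 26, 28, 7, 21, 12, 31, 2, 28]
arr[7]=2 <= 28: swap with position 6, array becomes [3, 26, 28, 7, 21, 12, 2, 31, 28]

Place pivot at position 7: [3, 26, 28, 7, 21, 12, 2, 28, 31]
Pivot position: 7

After partitioning with pivot 28, the array becomes [3, 26, 28, 7, 21, 12, 2, 28, 31]. The pivot is placed at index 7. All elements to the left of the pivot are <= 28, and all elements to the right are > 28.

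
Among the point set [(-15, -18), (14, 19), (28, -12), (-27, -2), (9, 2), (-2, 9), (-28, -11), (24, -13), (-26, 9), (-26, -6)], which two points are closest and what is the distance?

Computing all pairwise distances among 10 points:

d((-15, -18), (14, 19)) = 47.0106
d((-15, -18), (28, -12)) = 43.4166
d((-15, -18), (-27, -2)) = 20.0
d((-15, -18), (9, 2)) = 31.241
d((-15, -18), (-2, 9)) = 29.9666
d((-15, -18), (-28, -11)) = 14.7648
d((-15, -18), (24, -13)) = 39.3192
d((-15, -18), (-26, 9)) = 29.1548
d((-15, -18), (-26, -6)) = 16.2788
d((14, 19), (28, -12)) = 34.0147
d((14, 19), (-27, -2)) = 46.0652
d((14, 19), (9, 2)) = 17.72
d((14, 19), (-2, 9)) = 18.868
d((14, 19), (-28, -11)) = 51.614
d((14, 19), (24, -13)) = 33.5261
d((14, 19), (-26, 9)) = 41.2311
d((14, 19), (-26, -6)) = 47.1699
d((28, -12), (-27, -2)) = 55.9017
d((28, -12), (9, 2)) = 23.6008
d((28, -12), (-2, 9)) = 36.6197
d((28, -12), (-28, -11)) = 56.0089
d((28, -12), (24, -13)) = 4.1231 <-- minimum
d((28, -12), (-26, 9)) = 57.9396
d((28, -12), (-26, -6)) = 54.3323
d((-27, -2), (9, 2)) = 36.2215
d((-27, -2), (-2, 9)) = 27.313
d((-27, -2), (-28, -11)) = 9.0554
d((-27, -2), (24, -13)) = 52.1728
d((-27, -2), (-26, 9)) = 11.0454
d((-27, -2), (-26, -6)) = 4.1231 <-- minimum
d((9, 2), (-2, 9)) = 13.0384
d((9, 2), (-28, -11)) = 39.2173
d((9, 2), (24, -13)) = 21.2132
d((9, 2), (-26, 9)) = 35.6931
d((9, 2), (-26, -6)) = 35.9026
d((-2, 9), (-28, -11)) = 32.8024
d((-2, 9), (24, -13)) = 34.0588
d((-2, 9), (-26, 9)) = 24.0
d((-2, 9), (-26, -6)) = 28.3019
d((-28, -11), (24, -13)) = 52.0384
d((-28, -11), (-26, 9)) = 20.0998
d((-28, -11), (-26, -6)) = 5.3852
d((24, -13), (-26, 9)) = 54.626
d((24, -13), (-26, -6)) = 50.4876
d((-26, 9), (-26, -6)) = 15.0

Minimum distance: 4.1231 (tie among 2 pairs: (28, -12) and (24, -13); (-27, -2) and (-26, -6))

The minimum Euclidean distance is 4.1231. There is a tie: 2 pairs achieve this minimum — (28, -12) and (24, -13); (-27, -2) and (-26, -6). Any of these is a valid closest pair. For 10 points, brute-force pairwise comparison is shown above. For large n, the divide-and-conquer algorithm (sort by x, recurse on halves, check the dividing strip) achieves O(n log n).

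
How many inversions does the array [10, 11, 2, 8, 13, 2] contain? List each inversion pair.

Finding inversions in [10, 11, 2, 8, 13, 2]:

(0, 2): arr[0]=10 > arr[2]=2
(0, 3): arr[0]=10 > arr[3]=8
(0, 5): arr[0]=10 > arr[5]=2
(1, 2): arr[1]=11 > arr[2]=2
(1, 3): arr[1]=11 > arr[3]=8
(1, 5): arr[1]=11 > arr[5]=2
(3, 5): arr[3]=8 > arr[5]=2
(4, 5): arr[4]=13 > arr[5]=2

Total inversions: 8

The array has 8 inversion(s): (0,2), (0,3), (0,5), (1,2), (1,3), (1,5), (3,5), (4,5). Each pair (i,j) satisfies i < j and arr[i] > arr[j].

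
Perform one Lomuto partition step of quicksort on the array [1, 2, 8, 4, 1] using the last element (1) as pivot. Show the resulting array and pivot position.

Lomuto partition with pivot = 1:

Initial array: [1, 2, 8, 4, 1]

arr[0]=1 <= 1: swap with position 0, array becomes [1, 2, 8, 4, 1]
arr[1]=2 > 1: no swap
arr[2]=8 > 1: no swap
arr[3]=4 > 1: no swap

Place pivot at position 1: [1, 1, 8, 4, 2]
Pivot position: 1

After partitioning with pivot 1, the array becomes [1, 1, 8, 4, 2]. The pivot is placed at index 1. All elements to the left of the pivot are <= 1, and all elements to the right are > 1.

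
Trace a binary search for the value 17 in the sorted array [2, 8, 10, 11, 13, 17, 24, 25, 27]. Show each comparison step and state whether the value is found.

Binary search for 17 in [2, 8, 10, 11, 13, 17, 24, 25, 27]:

lo=0, hi=8, mid=4, arr[mid]=13 -> 13 < 17, search right half
lo=5, hi=8, mid=6, arr[mid]=24 -> 24 > 17, search left half
lo=5, hi=5, mid=5, arr[mid]=17 -> Found target at index 5!

Binary search finds 17 at index 5 after 3 comparisons. The search repeatedly halves the search space by comparing with the middle element.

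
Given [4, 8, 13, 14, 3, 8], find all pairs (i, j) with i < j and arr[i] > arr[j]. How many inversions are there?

Finding inversions in [4, 8, 13, 14, 3, 8]:

(0, 4): arr[0]=4 > arr[4]=3
(1, 4): arr[1]=8 > arr[4]=3
(2, 4): arr[2]=13 > arr[4]=3
(2, 5): arr[2]=13 > arr[5]=8
(3, 4): arr[3]=14 > arr[4]=3
(3, 5): arr[3]=14 > arr[5]=8

Total inversions: 6

The array has 6 inversion(s): (0,4), (1,4), (2,4), (2,5), (3,4), (3,5). Each pair (i,j) satisfies i < j and arr[i] > arr[j].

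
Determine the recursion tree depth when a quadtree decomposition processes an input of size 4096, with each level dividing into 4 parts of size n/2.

For divide and conquer with division factor 2:

Problem sizes at each level:
Level 0: 4096
Level 1: 2048
Level 2: 1024
Level 3: 512
Level 4: 256
Level 5: 128
Level 6: 64
Level 7: 32
Level 8: 16
Level 9: 8
Level 10: 4
Level 11: 2
Level 12: 1

The root is level 0 and the size-1 base case is level 12 (the tree spans levels 0 through 12, i.e. 13 levels counting the root), so the depth is the number of divisions: log_2(4096) = 12

The recursion tree depth is log_2(4096) = 12. At each level, the problem size is divided by 2, so it takes 12 divisions to reduce to a base case of size 1. The algorithm makes 4 recursive calls at each level.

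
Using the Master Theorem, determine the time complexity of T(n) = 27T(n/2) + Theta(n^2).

Master Theorem for T(n) = 27T(n/2) + O(n^2):

a = 27, b = 2, c = 2
log_b(a) = log_2(27) = 4.7549

Case 1: c = 2 < log_2(27) = 4.7549
T(n) = O(n^(log_2 27))

For T(n) = 27T(n/2) + O(n^2): log_2(27) = 4.7549. This is Case 1 of the Master Theorem (c < log_b(a), work dominated by leaves), giving O(n^(log_2 27)).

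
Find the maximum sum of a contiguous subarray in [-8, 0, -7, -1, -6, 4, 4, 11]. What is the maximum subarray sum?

Using Kadane's algorithm on [-8, 0, -7, -1, -6, 4, 4, 11]:

Scanning through the array:
Position 1 (value 0): max_ending_here = 0, max_so_far = 0
Position 2 (value -7): max_ending_here = -7, max_so_far = 0
Position 3 (value -1): max_ending_here = -1, max_so_far = 0
Position 4 (value -6): max_ending_here = -6, max_so_far = 0
Position 5 (value 4): max_ending_here = 4, max_so_far = 4
Position 6 (value 4): max_ending_here = 8, max_so_far = 8
Position 7 (value 11): max_ending_here = 19, max_so_far = 19

Maximum subarray: [4, 4, 11]
Maximum sum: 19

The maximum subarray is [4, 4, 11] with sum 19. This subarray runs from index 5 to index 7.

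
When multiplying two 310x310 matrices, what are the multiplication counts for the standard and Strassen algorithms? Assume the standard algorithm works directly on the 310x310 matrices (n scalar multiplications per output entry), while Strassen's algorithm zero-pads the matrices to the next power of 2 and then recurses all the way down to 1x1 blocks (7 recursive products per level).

Matrix multiplication for 310x310 matrices:

Strassen's algorithm requires power-of-2 dimensions. Pad 310x310 to 512x512 (next power of 2).

Standard algorithm: 310^3 = 29791000 multiplications
Strassen's algorithm: 7^(log2(512)) = 7^9 = 40353607 multiplications
Difference: 29791000 - 40353607 = -10562607 (Strassen uses MORE here due to padding overhead — for small or just-over-power-of-2 n, padding can outweigh the per-level savings)

Standard: 29791000 multiplications (310^3). Strassen: 40353607 multiplications (7^9, after padding to 512x512). Strassen reduces 8 recursive multiplications to 7 at each level.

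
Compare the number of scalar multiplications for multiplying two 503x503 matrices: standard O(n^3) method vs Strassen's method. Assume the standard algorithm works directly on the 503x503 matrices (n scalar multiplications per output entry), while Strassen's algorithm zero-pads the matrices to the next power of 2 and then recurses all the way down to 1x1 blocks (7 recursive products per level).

Matrix multiplication for 503x503 matrices:

Strassen's algorithm requires power-of-2 dimensions. Pad 503x503 to 512x512 (next power of 2).

Standard algorithm: 503^3 = 127263527 multiplications
Strassen's algorithm: 7^(log2(512)) = 7^9 = 40353607 multiplications
Savings: 127263527 - 40353607 = 86909920 multiplications

Standard: 127263527 multiplications (503^3). Strassen: 40353607 multiplications (7^9, after padding to 512x512). Strassen reduces 8 recursive multiplications to 7 at each level.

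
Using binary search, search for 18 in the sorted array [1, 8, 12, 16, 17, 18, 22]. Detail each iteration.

Binary search for 18 in [1, 8, 12, 16, 17, 18, 22]:

lo=0, hi=6, mid=3, arr[mid]=16 -> 16 < 18, search right half
lo=4, hi=6, mid=5, arr[mid]=18 -> Found target at index 5!

Binary search finds 18 at index 5 after 2 comparisons. The search repeatedly halves the search space by comparing with the middle element.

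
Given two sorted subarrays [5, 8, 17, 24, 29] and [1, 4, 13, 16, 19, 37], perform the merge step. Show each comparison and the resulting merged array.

Merging process:

Compare 5 vs 1: take 1 from right. Merged: [1]
Compare 5 vs 4: take 4 from right. Merged: [1, 4]
Compare 5 vs 13: take 5 from left. Merged: [1, 4, 5]
Compare 8 vs 13: take 8 from left. Merged: [1, 4, 5, 8]
Compare 17 vs 13: take 13 from right. Merged: [1, 4, 5, 8, 13]
Compare 17 vs 16: take 16 from right. Merged: [1, 4, 5, 8, 13, 16]
Compare 17 vs 19: take 17 from left. Merged: [1, 4, 5, 8, 13, 16, 17]
Compare 24 vs 19: take 19 from right. Merged: [1, 4, 5, 8, 13, 16, 17, 19]
Compare 24 vs 37: take 24 from left. Merged: [1, 4, 5, 8, 13, 16, 17, 19, 24]
Compare 29 vs 37: take 29 from left. Merged: [1, 4, 5, 8, 13, 16, 17, 19, 24, 29]
Append remaining from right: [37]. Merged: [1, 4, 5, 8, 13, 16, 17, 19, 24, 29, 37]

Final merged array: [1, 4, 5, 8, 13, 16, 17, 19, 24, 29, 37]
Total comparisons: 10

The merged array is [1, 4, 5, 8, 13, 16, 17, 19, 24, 29, 37], requiring 10 comparisons. The merge step runs in O(n) time where n is the total number of elements.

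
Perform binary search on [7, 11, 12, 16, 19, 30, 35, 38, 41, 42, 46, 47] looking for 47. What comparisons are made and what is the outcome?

Binary search for 47 in [7, 11, 12, 16, 19, 30, 35, 38, 41, 42, 46, 47]:

lo=0, hi=11, mid=5, arr[mid]=30 -> 30 < 47, search right half
lo=6, hi=11, mid=8, arr[mid]=41 -> 41 < 47, search right half
lo=9, hi=11, mid=10, arr[mid]=46 -> 46 < 47, search right half
lo=11, hi=11, mid=11, arr[mid]=47 -> Found target at index 11!

Binary search finds 47 at index 11 after 4 comparisons. The search repeatedly halves the search space by comparing with the middle element.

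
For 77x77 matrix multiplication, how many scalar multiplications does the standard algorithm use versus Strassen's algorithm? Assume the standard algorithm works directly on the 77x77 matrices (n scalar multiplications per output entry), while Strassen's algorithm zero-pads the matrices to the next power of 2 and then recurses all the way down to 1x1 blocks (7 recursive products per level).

Matrix multiplication for 77x77 matrices:

Strassen's algorithm requires power-of-2 dimensions. Pad 77x77 to 128x128 (next power of 2).

Standard algorithm: 77^3 = 456533 multiplications
Strassen's algorithm: 7^(log2(128)) = 7^7 = 823543 multiplications
Difference: 456533 - 823543 = -367010 (Strassen uses MORE here due to padding overhead — for small or just-over-power-of-2 n, padding can outweigh the per-level savings)

Standard: 456533 multiplications (77^3). Strassen: 823543 multiplications (7^7, after padding to 128x128). Strassen reduces 8 recursive multiplications to 7 at each level.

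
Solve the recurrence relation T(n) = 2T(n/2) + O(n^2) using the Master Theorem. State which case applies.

Master Theorem for T(n) = 2T(n/2) + O(n^2):

a = 2, b = 2, c = 2
log_b(a) = log_2(2) = 1.0000

Case 3: c = 2 > log_2(2) = 1.0000
T(n) = O(n^2) = O(n^2)

For T(n) = 2T(n/2) + O(n^2): log_2(2) = 1.0000. This is Case 3 of the Master Theorem (c > log_b(a), work dominated by root), giving O(n^2).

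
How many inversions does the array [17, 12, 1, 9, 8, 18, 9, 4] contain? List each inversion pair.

Finding inversions in [17, 12, 1, 9, 8, 18, 9, 4]:

(0, 1): arr[0]=17 > arr[1]=12
(0, 2): arr[0]=17 > arr[2]=1
(0, 3): arr[0]=17 > arr[3]=9
(0, 4): arr[0]=17 > arr[4]=8
(0, 6): arr[0]=17 > arr[6]=9
(0, 7): arr[0]=17 > arr[7]=4
(1, 2): arr[1]=12 > arr[2]=1
(1, 3): arr[1]=12 > arr[3]=9
(1, 4): arr[1]=12 > arr[4]=8
(1, 6): arr[1]=12 > arr[6]=9
(1, 7): arr[1]=12 > arr[7]=4
(3, 4): arr[3]=9 > arr[4]=8
(3, 7): arr[3]=9 > arr[7]=4
(4, 7): arr[4]=8 > arr[7]=4
(5, 6): arr[5]=18 > arr[6]=9
(5, 7): arr[5]=18 > arr[7]=4
(6, 7): arr[6]=9 > arr[7]=4

Total inversions: 17

The array has 17 inversion(s): (0,1), (0,2), (0,3), (0,4), (0,6), (0,7), (1,2), (1,3), (1,4), (1,6), (1,7), (3,4), (3,7), (4,7), (5,6), (5,7), (6,7). Each pair (i,j) satisfies i < j and arr[i] > arr[j].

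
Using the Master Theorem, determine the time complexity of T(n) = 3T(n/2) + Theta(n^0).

Master Theorem for T(n) = 3T(n/2) + O(n^0):

a = 3, b = 2, c = 0
log_b(a) = log_2(3) = 1.5850

Case 1: c = 0 < log_2(3) = 1.5850
T(n) = O(n^(log_2 3))

For T(n) = 3T(n/2) + O(n^0): log_2(3) = 1.5850. This is Case 1 of the Master Theorem (c < log_b(a), work dominated by leaves), giving O(n^(log_2 3)).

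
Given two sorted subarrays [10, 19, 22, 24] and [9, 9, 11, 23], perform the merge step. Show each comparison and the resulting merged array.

Merging process:

Compare 10 vs 9: take 9 from right. Merged: [9]
Compare 10 vs 9: take 9 from right. Merged: [9, 9]
Compare 10 vs 11: take 10 from left. Merged: [9, 9, 10]
Compare 19 vs 11: take 11 from right. Merged: [9, 9, 10, 11]
Compare 19 vs 23: take 19 from left. Merged: [9, 9, 10, 11, 19]
Compare 22 vs 23: take 22 from left. Merged: [9, 9, 10, 11, 19, 22]
Compare 24 vs 23: take 23 from right. Merged: [9, 9, 10, 11, 19, 22, 23]
Append remaining from left: [24]. Merged: [9, 9, 10, 11, 19, 22, 23, 24]

Final merged array: [9, 9, 10, 11, 19, 22, 23, 24]
Total comparisons: 7

The merged array is [9, 9, 10, 11, 19, 22, 23, 24], requiring 7 comparisons. The merge step runs in O(n) time where n is the total number of elements.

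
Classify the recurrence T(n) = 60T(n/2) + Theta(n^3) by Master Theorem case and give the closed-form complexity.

Master Theorem for T(n) = 60T(n/2) + O(n^3):

a = 60, b = 2, c = 3
log_b(a) = log_2(60) = 5.9069

Case 1: c = 3 < log_2(60) = 5.9069
T(n) = O(n^(log_2 60))

For T(n) = 60T(n/2) + O(n^3): log_2(60) = 5.9069. This is Case 1 of the Master Theorem (c < log_b(a), work dominated by leaves), giving O(n^(log_2 60)).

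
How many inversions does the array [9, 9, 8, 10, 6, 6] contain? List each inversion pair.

Finding inversions in [9, 9, 8, 10, 6, 6]:

(0, 2): arr[0]=9 > arr[2]=8
(0, 4): arr[0]=9 > arr[4]=6
(0, 5): arr[0]=9 > arr[5]=6
(1, 2): arr[1]=9 > arr[2]=8
(1, 4): arr[1]=9 > arr[4]=6
(1, 5): arr[1]=9 > arr[5]=6
(2, 4): arr[2]=8 > arr[4]=6
(2, 5): arr[2]=8 > arr[5]=6
(3, 4): arr[3]=10 > arr[4]=6
(3, 5): arr[3]=10 > arr[5]=6

Total inversions: 10

The array has 10 inversion(s): (0,2), (0,4), (0,5), (1,2), (1,4), (1,5), (2,4), (2,5), (3,4), (3,5). Each pair (i,j) satisfies i < j and arr[i] > arr[j].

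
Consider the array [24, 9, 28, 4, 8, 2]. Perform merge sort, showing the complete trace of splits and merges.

Merge sort trace:

Split: [24, 9, 28, 4, 8, 2] -> [24, 9, 28] and [4, 8, 2]
  Split: [24, 9, 28] -> [24] and [9, 28]
    Split: [9, 28] -> [9] and [28]
    Merge: [9] + [28] -> [9, 28]
  Merge: [24] + [9, 28] -> [9, 24, 28]
  Split: [4, 8, 2] -> [4] and [8, 2]
    Split: [8, 2] -> [8] and [2]
    Merge: [8] + [2] -> [2, 8]
  Merge: [4] + [2, 8] -> [2, 4, 8]
Merge: [9, 24, 28] + [2, 4, 8] -> [2, 4, 8, 9, 24, 28]

Final sorted array: [2, 4, 8, 9, 24, 28]

The merge sort proceeds by recursively splitting the array and merging sorted halves.
After all merges, the sorted array is [2, 4, 8, 9, 24, 28].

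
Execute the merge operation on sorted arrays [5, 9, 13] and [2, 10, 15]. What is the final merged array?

Merging process:

Compare 5 vs 2: take 2 from right. Merged: [2]
Compare 5 vs 10: take 5 from left. Merged: [2, 5]
Compare 9 vs 10: take 9 from left. Merged: [2, 5, 9]
Compare 13 vs 10: take 10 from right. Merged: [2, 5, 9, 10]
Compare 13 vs 15: take 13 from left. Merged: [2, 5, 9, 10, 13]
Append remaining from right: [15]. Merged: [2, 5, 9, 10, 13, 15]

Final merged array: [2, 5, 9, 10, 13, 15]
Total comparisons: 5

The merged array is [2, 5, 9, 10, 13, 15], requiring 5 comparisons. The merge step runs in O(n) time where n is the total number of elements.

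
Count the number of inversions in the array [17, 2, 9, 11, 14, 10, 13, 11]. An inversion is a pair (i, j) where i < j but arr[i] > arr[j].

Finding inversions in [17, 2, 9, 11, 14, 10, 13, 11]:

(0, 1): arr[0]=17 > arr[1]=2
(0, 2): arr[0]=17 > arr[2]=9
(0, 3): arr[0]=17 > arr[3]=11
(0, 4): arr[0]=17 > arr[4]=14
(0, 5): arr[0]=17 > arr[5]=10
(0, 6): arr[0]=17 > arr[6]=13
(0, 7): arr[0]=17 > arr[7]=11
(3, 5): arr[3]=11 > arr[5]=10
(4, 5): arr[4]=14 > arr[5]=10
(4, 6): arr[4]=14 > arr[6]=13
(4, 7): arr[4]=14 > arr[7]=11
(6, 7): arr[6]=13 > arr[7]=11

Total inversions: 12

The array has 12 inversion(s): (0,1), (0,2), (0,3), (0,4), (0,5), (0,6), (0,7), (3,5), (4,5), (4,6), (4,7), (6,7). Each pair (i,j) satisfies i < j and arr[i] > arr[j].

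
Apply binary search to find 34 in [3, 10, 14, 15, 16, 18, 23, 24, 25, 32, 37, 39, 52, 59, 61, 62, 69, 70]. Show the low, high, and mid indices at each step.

Binary search for 34 in [3, 10, 14, 15, 16, 18, 23, 24, 25, 32, 37, 39, 52, 59, 61, 62, 69, 70]:

lo=0, hi=17, mid=8, arr[mid]=25 -> 25 < 34, search right half
lo=9, hi=17, mid=13, arr[mid]=59 -> 59 > 34, search left half
lo=9, hi=12, mid=10, arr[mid]=37 -> 37 > 34, search left half
lo=9, hi=9, mid=9, arr[mid]=32 -> 32 < 34, search right half
lo=10 > hi=9, target 34 not found

Binary search determines that 34 is not in the array after 4 comparisons. The search space was exhausted without finding the target.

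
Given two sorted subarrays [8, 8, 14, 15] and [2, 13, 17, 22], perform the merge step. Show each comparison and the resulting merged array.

Merging process:

Compare 8 vs 2: take 2 from right. Merged: [2]
Compare 8 vs 13: take 8 from left. Merged: [2, 8]
Compare 8 vs 13: take 8 from left. Merged: [2, 8, 8]
Compare 14 vs 13: take 13 from right. Merged: [2, 8, 8, 13]
Compare 14 vs 17: take 14 from left. Merged: [2, 8, 8, 13, 14]
Compare 15 vs 17: take 15 from left. Merged: [2, 8, 8, 13, 14, 15]
Append remaining from right: [17, 22]. Merged: [2, 8, 8, 13, 14, 15, 17, 22]

Final merged array: [2, 8, 8, 13, 14, 15, 17, 22]
Total comparisons: 6

The merged array is [2, 8, 8, 13, 14, 15, 17, 22], requiring 6 comparisons. The merge step runs in O(n) time where n is the total number of elements.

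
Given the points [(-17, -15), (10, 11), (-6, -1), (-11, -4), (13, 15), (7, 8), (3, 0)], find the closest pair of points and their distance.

Computing all pairwise distances among 7 points:

d((-17, -15), (10, 11)) = 37.4833
d((-17, -15), (-6, -1)) = 17.8045
d((-17, -15), (-11, -4)) = 12.53
d((-17, -15), (13, 15)) = 42.4264
d((-17, -15), (7, 8)) = 33.2415
d((-17, -15), (3, 0)) = 25.0
d((10, 11), (-6, -1)) = 20.0
d((10, 11), (-11, -4)) = 25.807
d((10, 11), (13, 15)) = 5.0
d((10, 11), (7, 8)) = 4.2426 <-- minimum
d((10, 11), (3, 0)) = 13.0384
d((-6, -1), (-11, -4)) = 5.831
d((-6, -1), (13, 15)) = 24.8395
d((-6, -1), (7, 8)) = 15.8114
d((-6, -1), (3, 0)) = 9.0554
d((-11, -4), (13, 15)) = 30.6105
d((-11, -4), (7, 8)) = 21.6333
d((-11, -4), (3, 0)) = 14.5602
d((13, 15), (7, 8)) = 9.2195
d((13, 15), (3, 0)) = 18.0278
d((7, 8), (3, 0)) = 8.9443

Closest pair: (10, 11) and (7, 8) with distance 4.2426

The closest pair is (10, 11) and (7, 8) with Euclidean distance 4.2426. For 7 points, brute-force pairwise comparison is shown above. For large n, the divide-and-conquer algorithm (sort by x, recurse on halves, check the dividing strip) achieves O(n log n).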